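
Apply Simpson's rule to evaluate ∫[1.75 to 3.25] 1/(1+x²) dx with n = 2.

f(x) = 1/(1+x²)
a = 1.75, b = 3.25, n = 2
h = (b - a)/n = 0.750000

Simpson's rule: (h/3)[f(x₀) + 4f(x₁) + 2f(x₂) + ... + f(xₙ)]

x_0 = 1.7500, f(x_0) = 0.246154, coefficient = 1
x_1 = 2.5000, f(x_1) = 0.137931, coefficient = 4
x_2 = 3.2500, f(x_2) = 0.086486, coefficient = 1

I ≈ (0.750000/3) × 0.884364 = 0.221091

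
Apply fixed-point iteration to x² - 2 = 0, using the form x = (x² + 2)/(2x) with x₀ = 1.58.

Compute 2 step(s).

Equation: x² - 2 = 0
Fixed-point form: x = (x² + 2)/(2x)
x₀ = 1.58

x_1 = g(1.580000) = 1.422911
x_2 = g(1.422911) = 1.414240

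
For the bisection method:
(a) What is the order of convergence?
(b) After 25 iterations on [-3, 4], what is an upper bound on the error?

(a) Bisection has linear (order 1) convergence; the error is halved each step.

(b) Error bound = (b-a)/2^n = (4 - (-3))/2^{25}
    = 7/2^{25}

(a) 1 (linear); (b) error ≤ 2.09e-07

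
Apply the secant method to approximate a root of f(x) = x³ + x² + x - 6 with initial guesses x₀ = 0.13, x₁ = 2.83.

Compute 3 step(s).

f(x) = x³ + x² + x - 6
x₀ = 0.13, x₁ = 2.83

Secant formula: x_{n+1} = x_n - f(x_n)(x_n - x_{n-1})/(f(x_n) - f(x_{n-1}))

Iteration 1:
  f(0.130000) = -5.850903
  f(2.830000) = 27.504087
  x_2 = 2.830000 - 27.504087×(2.830000 - 0.130000)/(27.504087 - (-5.850903))
       = 0.603615
Iteration 2:
  f(2.830000) = 27.504087
  f(0.603615) = -4.812105
  x_3 = 0.603615 - (-4.812105)×(0.603615 - 2.830000)/(-4.812105 - 27.504087)
       = 0.935140
Iteration 3:
  f(0.603615) = -4.812105
  f(0.935140) = -3.372608
  x_4 = 0.935140 - (-3.372608)×(0.935140 - 0.603615)/(-3.372608 - (-4.812105))
       = 1.711870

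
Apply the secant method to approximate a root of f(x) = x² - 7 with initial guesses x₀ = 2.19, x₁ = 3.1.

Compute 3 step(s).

f(x) = x² - 7
x₀ = 2.19, x₁ = 3.1

Secant formula: x_{n+1} = x_n - f(x_n)(x_n - x_{n-1})/(f(x_n) - f(x_{n-1}))

Iteration 1:
  f(2.190000) = -2.203900
  f(3.100000) = 2.610000
  x_2 = 3.100000 - 2.610000×(3.100000 - 2.190000)/(2.610000 - (-2.203900))
       = 2.606616
Iteration 2:
  f(3.100000) = 2.610000
  f(2.606616) = -0.205552
  x_3 = 2.606616 - (-0.205552)×(2.606616 - 3.100000)/(-0.205552 - 2.610000)
       = 2.642636
Iteration 3:
  f(2.606616) = -0.205552
  f(2.642636) = -0.016474
  x_4 = 2.642636 - (-0.016474)×(2.642636 - 2.606616)/(-0.016474 - (-0.205552))
       = 2.645775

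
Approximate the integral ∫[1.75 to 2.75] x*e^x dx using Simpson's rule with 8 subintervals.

f(x) = x*e^x
a = 1.75, b = 2.75, n = 8
h = (b - a)/n = 0.125000

Simpson's rule: (h/3)[f(x₀) + 4f(x₁) + 2f(x₂) + ... + f(xₙ)]

x_0 = 1.7500, f(x_0) = 10.070555, coefficient = 1
x_1 = 1.8750, f(x_1) = 12.226536, coefficient = 4
x_2 = 2.0000, f(x_2) = 14.778112, coefficient = 2
x_3 = 2.1250, f(x_3) = 17.792407, coefficient = 4
x_4 = 2.2500, f(x_4) = 21.347406, coefficient = 2
x_5 = 2.3750, f(x_5) = 25.533656, coefficient = 4
x_6 = 2.5000, f(x_6) = 30.456235, coefficient = 2
x_7 = 2.6250, f(x_7) = 36.237007, coefficient = 4
x_8 = 2.7500, f(x_8) = 43.017238, coefficient = 1

I ≈ (0.125000/3) × 553.409724 = 23.058739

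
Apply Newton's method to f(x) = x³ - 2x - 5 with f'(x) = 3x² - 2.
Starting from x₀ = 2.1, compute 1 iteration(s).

f(x) = x³ - 2x - 5
f'(x) = 3x² - 2
x₀ = 2.1

Newton-Raphson formula: x_{n+1} = x_n - f(x_n)/f'(x_n)

Iteration 1:
  f(2.100000) = 0.061000
  f'(2.100000) = 11.230000
  x_1 = 2.100000 - 0.061000/11.230000 = 2.094568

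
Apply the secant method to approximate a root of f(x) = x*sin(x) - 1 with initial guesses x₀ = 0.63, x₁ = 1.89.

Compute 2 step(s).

f(x) = x*sin(x) - 1
x₀ = 0.63, x₁ = 1.89

Secant formula: x_{n+1} = x_n - f(x_n)(x_n - x_{n-1})/(f(x_n) - f(x_{n-1}))

Iteration 1:
  f(0.630000) = -0.628839
  f(1.890000) = 0.794528
  x_2 = 1.890000 - 0.794528×(1.890000 - 0.630000)/(0.794528 - (-0.628839))
       = 1.186664
Iteration 2:
  f(1.890000) = 0.794528
  f(1.186664) = 0.100185
  x_3 = 1.186664 - 0.100185×(1.186664 - 1.890000)/(0.100185 - 0.794528)
       = 1.085182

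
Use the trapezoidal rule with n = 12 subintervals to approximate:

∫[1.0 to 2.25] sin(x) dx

f(x) = sin(x)
a = 1.0, b = 2.25, n = 12
h = (b - a)/n = 0.104167

Trapezoidal rule: (h/2)[f(x₀) + 2f(x₁) + 2f(x₂) + ... + f(xₙ)]

x_0 = 1.0000, f(x_0) = 0.841471, coefficient = 1
x_1 = 1.1042, f(x_1) = 0.893090, coefficient = 2
x_2 = 1.2083, f(x_2) = 0.935026, coefficient = 2
x_3 = 1.3125, f(x_3) = 0.966827, coefficient = 2
x_4 = 1.4167, f(x_4) = 0.988146, coefficient = 2
x_5 = 1.5208, f(x_5) = 0.998752, coefficient = 2
x_6 = 1.6250, f(x_6) = 0.998531, coefficient = 2
x_7 = 1.7292, f(x_7) = 0.987486, coefficient = 2
x_8 = 1.8333, f(x_8) = 0.965735, coefficient = 2
x_9 = 1.9375, f(x_9) = 0.933514, coefficient = 2
x_10 = 2.0417, f(x_10) = 0.891174, coefficient = 2
x_11 = 2.1458, f(x_11) = 0.839172, coefficient = 2
x_12 = 2.2500, f(x_12) = 0.778073, coefficient = 1

I ≈ (0.104167/2) × 22.414448 = 1.167419
Exact value: 1.168476
Error: 0.001057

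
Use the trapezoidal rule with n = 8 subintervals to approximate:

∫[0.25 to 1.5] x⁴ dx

f(x) = x⁴
a = 0.25, b = 1.5, n = 8
h = (b - a)/n = 0.156250

Trapezoidal rule: (h/2)[f(x₀) + 2f(x₁) + 2f(x₂) + ... + f(xₙ)]

x_0 = 0.2500, f(x_0) = 0.003906, coefficient = 1
x_1 = 0.4062, f(x_1) = 0.027238, coefficient = 2
x_2 = 0.5625, f(x_2) = 0.100113, coefficient = 2
x_3 = 0.7188, f(x_3) = 0.266877, coefficient = 2
x_4 = 0.8750, f(x_4) = 0.586182, coefficient = 2
x_5 = 1.0312, f(x_5) = 1.130982, coefficient = 2
x_6 = 1.1875, f(x_6) = 1.988541, coefficient = 2
x_7 = 1.3438, f(x_7) = 3.260423, coefficient = 2
x_8 = 1.5000, f(x_8) = 5.062500, coefficient = 1

I ≈ (0.156250/2) × 19.787117 = 1.545869
Exact value: 1.518555
Error: 0.027314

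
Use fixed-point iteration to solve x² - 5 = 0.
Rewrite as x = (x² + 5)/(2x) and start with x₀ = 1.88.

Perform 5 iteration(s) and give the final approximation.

Equation: x² - 5 = 0
Fixed-point form: x = (x² + 5)/(2x)
x₀ = 1.88

x_1 = g(1.880000) = 2.269787
x_2 = g(2.269787) = 2.236318
x_3 = g(2.236318) = 2.236068
x_4 = g(2.236068) = 2.236068
x_5 = g(2.236068) = 2.236068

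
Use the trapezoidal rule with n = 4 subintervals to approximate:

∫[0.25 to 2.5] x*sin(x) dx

f(x) = x*sin(x)
a = 0.25, b = 2.5, n = 4
h = (b - a)/n = 0.562500

Trapezoidal rule: (h/2)[f(x₀) + 2f(x₁) + 2f(x₂) + ... + f(xₙ)]

x_0 = 0.2500, f(x_0) = 0.061851, coefficient = 1
x_1 = 0.8125, f(x_1) = 0.589882, coefficient = 2
x_2 = 1.3750, f(x_2) = 1.348728, coefficient = 2
x_3 = 1.9375, f(x_3) = 1.808684, coefficient = 2
x_4 = 2.5000, f(x_4) = 1.496180, coefficient = 1

I ≈ (0.562500/2) × 9.052619 = 2.546049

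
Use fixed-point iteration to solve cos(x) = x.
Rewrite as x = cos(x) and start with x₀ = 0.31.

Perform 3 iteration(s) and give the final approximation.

Equation: cos(x) = x
Fixed-point form: x = cos(x)
x₀ = 0.31

x_1 = g(0.310000) = 0.952334
x_2 = g(0.952334) = 0.579783
x_3 = g(0.579783) = 0.836581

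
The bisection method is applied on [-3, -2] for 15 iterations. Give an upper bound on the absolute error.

Bisection error bound: |error| ≤ (b-a)/2^n
|error| ≤ (-2 - (-3))/2^15 = 1/2^15
|error| ≤ 0.0000305176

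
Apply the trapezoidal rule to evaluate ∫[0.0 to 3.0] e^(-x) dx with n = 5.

f(x) = e^(-x)
a = 0.0, b = 3.0, n = 5
h = (b - a)/n = 0.600000

Trapezoidal rule: (h/2)[f(x₀) + 2f(x₁) + 2f(x₂) + ... + f(xₙ)]

x_0 = 0.0000, f(x_0) = 1.000000, coefficient = 1
x_1 = 0.6000, f(x_1) = 0.548812, coefficient = 2
x_2 = 1.2000, f(x_2) = 0.301194, coefficient = 2
x_3 = 1.8000, f(x_3) = 0.165299, coefficient = 2
x_4 = 2.4000, f(x_4) = 0.090718, coefficient = 2
x_5 = 3.0000, f(x_5) = 0.049787, coefficient = 1

I ≈ (0.600000/2) × 3.261832 = 0.978550
Exact value: 0.950213
Error: 0.028337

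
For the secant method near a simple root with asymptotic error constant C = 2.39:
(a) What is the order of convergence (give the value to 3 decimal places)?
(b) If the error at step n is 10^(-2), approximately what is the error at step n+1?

(a) Secant method has superlinear convergence with order φ = (1+√5)/2 ≈ 1.618.
    This means |e_{n+1}| ≈ C|e_n|^1.618.

(b) With |e_n| = 10^(-2) and C = 2.39:
    |e_{n+1}| ≈ 2.39 × (10^(-2))^1.618 = 2.39 × 10^(-3.24)

(a) ≈ 1.618 (golden ratio); (b) |e_{n+1}| ≈ 1.388e-03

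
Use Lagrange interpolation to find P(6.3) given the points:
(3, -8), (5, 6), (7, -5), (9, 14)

Lagrange interpolation formula:
P(x) = Σ yᵢ × Lᵢ(x)
where Lᵢ(x) = Π_{j≠i} (x - xⱼ)/(xᵢ - xⱼ)

L_0(6.3) = (6.3 - 5)/(3 - 5) × (6.3 - 7)/(3 - 7) × (6.3 - 9)/(3 - 9) = -0.051188
L_1(6.3) = (6.3 - 3)/(5 - 3) × (6.3 - 7)/(5 - 7) × (6.3 - 9)/(5 - 9) = 0.389813
L_2(6.3) = (6.3 - 3)/(7 - 3) × (6.3 - 5)/(7 - 5) × (6.3 - 9)/(7 - 9) = 0.723937
L_3(6.3) = (6.3 - 3)/(9 - 3) × (6.3 - 5)/(9 - 5) × (6.3 - 7)/(9 - 7) = -0.062563

P(6.3) = (-8)×L_0(6.3) + 6×L_1(6.3) + (-5)×L_2(6.3) + 14×L_3(6.3)
P(6.3) = -1.747187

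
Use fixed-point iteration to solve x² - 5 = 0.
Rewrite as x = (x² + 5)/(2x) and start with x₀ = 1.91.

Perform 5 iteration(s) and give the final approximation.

Equation: x² - 5 = 0
Fixed-point form: x = (x² + 5)/(2x)
x₀ = 1.91

x_1 = g(1.910000) = 2.263901
x_2 = g(2.263901) = 2.236239
x_3 = g(2.236239) = 2.236068
x_4 = g(2.236068) = 2.236068
x_5 = g(2.236068) = 2.236068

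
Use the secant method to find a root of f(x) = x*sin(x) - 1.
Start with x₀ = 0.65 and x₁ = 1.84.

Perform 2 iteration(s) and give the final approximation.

f(x) = x*sin(x) - 1
x₀ = 0.65, x₁ = 1.84

Secant formula: x_{n+1} = x_n - f(x_n)(x_n - x_{n-1})/(f(x_n) - f(x_{n-1}))

Iteration 1:
  f(0.650000) = -0.606629
  f(1.840000) = 0.773729
  x_2 = 1.840000 - 0.773729×(1.840000 - 0.650000)/(0.773729 - (-0.606629))
       = 1.172972
Iteration 2:
  f(1.840000) = 0.773729
  f(1.172972) = 0.081370
  x_3 = 1.172972 - 0.081370×(1.172972 - 1.840000)/(0.081370 - 0.773729)
       = 1.094579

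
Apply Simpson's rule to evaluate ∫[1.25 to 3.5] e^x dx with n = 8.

f(x) = e^x
a = 1.25, b = 3.5, n = 8
h = (b - a)/n = 0.281250

Simpson's rule: (h/3)[f(x₀) + 4f(x₁) + 2f(x₂) + ... + f(xₙ)]

x_0 = 1.2500, f(x_0) = 3.490343, coefficient = 1
x_1 = 1.5312, f(x_1) = 4.623953, coefficient = 4
x_2 = 1.8125, f(x_2) = 6.125743, coefficient = 2
x_3 = 2.0938, f(x_3) = 8.115291, coefficient = 4
x_4 = 2.3750, f(x_4) = 10.751013, coefficient = 2
x_5 = 2.6562, f(x_5) = 14.242778, coefficient = 4
x_6 = 2.9375, f(x_6) = 18.868616, coefficient = 2
x_7 = 3.2188, f(x_7) = 24.996855, coefficient = 4
x_8 = 3.5000, f(x_8) = 33.115452, coefficient = 1

I ≈ (0.281250/3) × 316.012045 = 29.626129
Exact value: 29.625109
Error: 0.001020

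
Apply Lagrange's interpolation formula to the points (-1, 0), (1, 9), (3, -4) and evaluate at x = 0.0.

Lagrange interpolation formula:
P(x) = Σ yᵢ × Lᵢ(x)
where Lᵢ(x) = Π_{j≠i} (x - xⱼ)/(xᵢ - xⱼ)

L_0(0.0) = (0.0 - 1)/(-1 - 1) × (0.0 - 3)/(-1 - 3) = 0.375000
L_1(0.0) = (0.0 - (-1))/(1 - (-1)) × (0.0 - 3)/(1 - 3) = 0.750000
L_2(0.0) = (0.0 - (-1))/(3 - (-1)) × (0.0 - 1)/(3 - 1) = -0.125000

P(0.0) = 0×L_0(0.0) + 9×L_1(0.0) + (-4)×L_2(0.0)
P(0.0) = 7.250000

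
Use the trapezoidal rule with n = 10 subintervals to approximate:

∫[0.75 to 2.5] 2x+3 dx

f(x) = 2x+3
a = 0.75, b = 2.5, n = 10
h = (b - a)/n = 0.175000

Trapezoidal rule: (h/2)[f(x₀) + 2f(x₁) + 2f(x₂) + ... + f(xₙ)]

x_0 = 0.7500, f(x_0) = 4.500000, coefficient = 1
x_1 = 0.9250, f(x_1) = 4.850000, coefficient = 2
x_2 = 1.1000, f(x_2) = 5.200000, coefficient = 2
x_3 = 1.2750, f(x_3) = 5.550000, coefficient = 2
x_4 = 1.4500, f(x_4) = 5.900000, coefficient = 2
x_5 = 1.6250, f(x_5) = 6.250000, coefficient = 2
x_6 = 1.8000, f(x_6) = 6.600000, coefficient = 2
x_7 = 1.9750, f(x_7) = 6.950000, coefficient = 2
x_8 = 2.1500, f(x_8) = 7.300000, coefficient = 2
x_9 = 2.3250, f(x_9) = 7.650000, coefficient = 2
x_10 = 2.5000, f(x_10) = 8.000000, coefficient = 1

I ≈ (0.175000/2) × 125.000000 = 10.937500
Exact value: 10.937500
Error: 0.000000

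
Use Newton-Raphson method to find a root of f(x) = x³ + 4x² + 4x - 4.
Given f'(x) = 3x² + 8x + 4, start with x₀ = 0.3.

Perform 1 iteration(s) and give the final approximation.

f(x) = x³ + 4x² + 4x - 4
f'(x) = 3x² + 8x + 4
x₀ = 0.3

Newton-Raphson formula: x_{n+1} = x_n - f(x_n)/f'(x_n)

Iteration 1:
  f(0.300000) = -2.413000
  f'(0.300000) = 6.670000
  x_1 = 0.300000 - (-2.413000)/6.670000 = 0.661769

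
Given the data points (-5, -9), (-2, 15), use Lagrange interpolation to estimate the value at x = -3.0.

Lagrange interpolation formula:
P(x) = Σ yᵢ × Lᵢ(x)
where Lᵢ(x) = Π_{j≠i} (x - xⱼ)/(xᵢ - xⱼ)

L_0(-3.0) = (-3.0 - (-2))/(-5 - (-2)) = 0.333333
L_1(-3.0) = (-3.0 - (-5))/(-2 - (-5)) = 0.666667

P(-3.0) = (-9)×L_0(-3.0) + 15×L_1(-3.0)
P(-3.0) = 7.000000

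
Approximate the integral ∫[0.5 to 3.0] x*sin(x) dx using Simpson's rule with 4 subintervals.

f(x) = x*sin(x)
a = 0.5, b = 3.0, n = 4
h = (b - a)/n = 0.625000

Simpson's rule: (h/3)[f(x₀) + 4f(x₁) + 2f(x₂) + ... + f(xₙ)]

x_0 = 0.5000, f(x_0) = 0.239713, coefficient = 1
x_1 = 1.1250, f(x_1) = 1.015051, coefficient = 4
x_2 = 1.7500, f(x_2) = 1.721975, coefficient = 2
x_3 = 2.3750, f(x_3) = 1.647502, coefficient = 4
x_4 = 3.0000, f(x_4) = 0.423360, coefficient = 1

I ≈ (0.625000/3) × 14.757236 = 3.074424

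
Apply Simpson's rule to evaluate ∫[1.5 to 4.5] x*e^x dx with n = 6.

f(x) = x*e^x
a = 1.5, b = 4.5, n = 6
h = (b - a)/n = 0.500000

Simpson's rule: (h/3)[f(x₀) + 4f(x₁) + 2f(x₂) + ... + f(xₙ)]

x_0 = 1.5000, f(x_0) = 6.722534, coefficient = 1
x_1 = 2.0000, f(x_1) = 14.778112, coefficient = 4
x_2 = 2.5000, f(x_2) = 30.456235, coefficient = 2
x_3 = 3.0000, f(x_3) = 60.256611, coefficient = 4
x_4 = 3.5000, f(x_4) = 115.904082, coefficient = 2
x_5 = 4.0000, f(x_5) = 218.392600, coefficient = 4
x_6 = 4.5000, f(x_6) = 405.077091, coefficient = 1

I ≈ (0.500000/3) × 1878.229550 = 313.038258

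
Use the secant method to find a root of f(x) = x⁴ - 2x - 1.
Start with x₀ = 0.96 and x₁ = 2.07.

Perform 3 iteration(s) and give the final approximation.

f(x) = x⁴ - 2x - 1
x₀ = 0.96, x₁ = 2.07

Secant formula: x_{n+1} = x_n - f(x_n)(x_n - x_{n-1})/(f(x_n) - f(x_{n-1}))

Iteration 1:
  f(0.960000) = -2.070653
  f(2.070000) = 13.220368
  x_2 = 2.070000 - 13.220368×(2.070000 - 0.960000)/(13.220368 - (-2.070653))
       = 1.110312
Iteration 2:
  f(2.070000) = 13.220368
  f(1.110312) = -1.700846
  x_3 = 1.110312 - (-1.700846)×(1.110312 - 2.070000)/(-1.700846 - 13.220368)
       = 1.219705
Iteration 3:
  f(1.110312) = -1.700846
  f(1.219705) = -1.226215
  x_4 = 1.219705 - (-1.226215)×(1.219705 - 1.110312)/(-1.226215 - (-1.700846))
       = 1.502325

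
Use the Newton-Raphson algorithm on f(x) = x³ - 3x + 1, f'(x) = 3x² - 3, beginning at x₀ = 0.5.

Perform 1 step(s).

f(x) = x³ - 3x + 1
f'(x) = 3x² - 3
x₀ = 0.5

Newton-Raphson formula: x_{n+1} = x_n - f(x_n)/f'(x_n)

Iteration 1:
  f(0.500000) = -0.375000
  f'(0.500000) = -2.250000
  x_1 = 0.500000 - (-0.375000)/(-2.250000) = 0.333333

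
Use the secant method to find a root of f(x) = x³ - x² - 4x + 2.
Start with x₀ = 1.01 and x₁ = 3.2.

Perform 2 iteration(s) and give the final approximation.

f(x) = x³ - x² - 4x + 2
x₀ = 1.01, x₁ = 3.2

Secant formula: x_{n+1} = x_n - f(x_n)(x_n - x_{n-1})/(f(x_n) - f(x_{n-1}))

Iteration 1:
  f(1.010000) = -2.029799
  f(3.200000) = 11.728000
  x_2 = 3.200000 - 11.728000×(3.200000 - 1.010000)/(11.728000 - (-2.029799))
       = 1.333108
Iteration 2:
  f(3.200000) = 11.728000
  f(1.333108) = -2.740441
  x_3 = 1.333108 - (-2.740441)×(1.333108 - 3.200000)/(-2.740441 - 11.728000)
       = 1.686713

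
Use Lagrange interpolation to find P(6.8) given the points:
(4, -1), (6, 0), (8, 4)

Lagrange interpolation formula:
P(x) = Σ yᵢ × Lᵢ(x)
where Lᵢ(x) = Π_{j≠i} (x - xⱼ)/(xᵢ - xⱼ)

L_0(6.8) = (6.8 - 6)/(4 - 6) × (6.8 - 8)/(4 - 8) = -0.120000
L_1(6.8) = (6.8 - 4)/(6 - 4) × (6.8 - 8)/(6 - 8) = 0.840000
L_2(6.8) = (6.8 - 4)/(8 - 4) × (6.8 - 6)/(8 - 6) = 0.280000

P(6.8) = (-1)×L_0(6.8) + 0×L_1(6.8) + 4×L_2(6.8)
P(6.8) = 1.240000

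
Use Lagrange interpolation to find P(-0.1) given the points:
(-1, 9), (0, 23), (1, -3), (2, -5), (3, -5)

Lagrange interpolation formula:
P(x) = Σ yᵢ × Lᵢ(x)
where Lᵢ(x) = Π_{j≠i} (x - xⱼ)/(xᵢ - xⱼ)

L_0(-0.1) = (-0.1 - 0)/(-1 - 0) × (-0.1 - 1)/(-1 - 1) × (-0.1 - 2)/(-1 - 2) × (-0.1 - 3)/(-1 - 3) = 0.029838
L_1(-0.1) = (-0.1 - (-1))/(0 - (-1)) × (-0.1 - 1)/(0 - 1) × (-0.1 - 2)/(0 - 2) × (-0.1 - 3)/(0 - 3) = 1.074150
L_2(-0.1) = (-0.1 - (-1))/(1 - (-1)) × (-0.1 - 0)/(1 - 0) × (-0.1 - 2)/(1 - 2) × (-0.1 - 3)/(1 - 3) = -0.146475
L_3(-0.1) = (-0.1 - (-1))/(2 - (-1)) × (-0.1 - 0)/(2 - 0) × (-0.1 - 1)/(2 - 1) × (-0.1 - 3)/(2 - 3) = 0.051150
L_4(-0.1) = (-0.1 - (-1))/(3 - (-1)) × (-0.1 - 0)/(3 - 0) × (-0.1 - 1)/(3 - 1) × (-0.1 - 2)/(3 - 2) = -0.008663

P(-0.1) = 9×L_0(-0.1) + 23×L_1(-0.1) + (-3)×L_2(-0.1) + (-5)×L_3(-0.1) + (-5)×L_4(-0.1)
P(-0.1) = 25.200975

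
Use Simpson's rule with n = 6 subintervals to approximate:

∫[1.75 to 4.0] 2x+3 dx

f(x) = 2x+3
a = 1.75, b = 4.0, n = 6
h = (b - a)/n = 0.375000

Simpson's rule: (h/3)[f(x₀) + 4f(x₁) + 2f(x₂) + ... + f(xₙ)]

x_0 = 1.7500, f(x_0) = 6.500000, coefficient = 1
x_1 = 2.1250, f(x_1) = 7.250000, coefficient = 4
x_2 = 2.5000, f(x_2) = 8.000000, coefficient = 2
x_3 = 2.8750, f(x_3) = 8.750000, coefficient = 4
x_4 = 3.2500, f(x_4) = 9.500000, coefficient = 2
x_5 = 3.6250, f(x_5) = 10.250000, coefficient = 4
x_6 = 4.0000, f(x_6) = 11.000000, coefficient = 1

I ≈ (0.375000/3) × 157.500000 = 19.687500
Exact value: 19.687500
Error: 0.000000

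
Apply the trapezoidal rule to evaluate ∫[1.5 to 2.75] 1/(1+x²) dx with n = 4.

f(x) = 1/(1+x²)
a = 1.5, b = 2.75, n = 4
h = (b - a)/n = 0.312500

Trapezoidal rule: (h/2)[f(x₀) + 2f(x₁) + 2f(x₂) + ... + f(xₙ)]

x_0 = 1.5000, f(x_0) = 0.307692, coefficient = 1
x_1 = 1.8125, f(x_1) = 0.233364, coefficient = 2
x_2 = 2.1250, f(x_2) = 0.181303, coefficient = 2
x_3 = 2.4375, f(x_3) = 0.144063, coefficient = 2
x_4 = 2.7500, f(x_4) = 0.116788, coefficient = 1

I ≈ (0.312500/2) × 1.541940 = 0.240928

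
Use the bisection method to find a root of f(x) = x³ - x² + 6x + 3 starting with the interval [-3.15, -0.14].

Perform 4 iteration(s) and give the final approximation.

f(x) = x³ - x² + 6x + 3
Initial interval: [-3.15, -0.14]

Iteration 1:
  c_1 = (-3.150000 + (-0.140000))/2 = -1.645000
  f(c_1) = f(-1.645000) = -14.027436
  f(a) × f(c) ≥ 0, new interval: [-1.645000, -0.140000]
Iteration 2:
  c_2 = (-1.645000 + (-0.140000))/2 = -0.892500
  f(c_2) = f(-0.892500) = -3.862483
  f(a) × f(c) ≥ 0, new interval: [-0.892500, -0.140000]
Iteration 3:
  c_3 = (-0.892500 + (-0.140000))/2 = -0.516250
  f(c_3) = f(-0.516250) = -0.501602
  f(a) × f(c) ≥ 0, new interval: [-0.516250, -0.140000]
Iteration 4:
  c_4 = (-0.516250 + (-0.140000))/2 = -0.328125
  f(c_4) = f(-0.328125) = 0.888256
  f(a) × f(c) < 0, new interval: [-0.516250, -0.328125]

After 4 iteration(s), the approximation is c_4 = -0.328125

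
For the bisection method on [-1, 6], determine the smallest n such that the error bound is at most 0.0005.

We need (b-a)/2^n ≤ 0.0005
(6 - (-1))/2^n ≤ 0.0005
7/2^n ≤ 0.0005
2^n ≥ 14000
n ≥ log₂(14000) = 13.77
n ≥ 14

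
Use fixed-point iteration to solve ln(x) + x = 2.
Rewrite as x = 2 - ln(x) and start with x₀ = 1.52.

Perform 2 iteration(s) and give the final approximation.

Equation: ln(x) + x = 2
Fixed-point form: x = 2 - ln(x)
x₀ = 1.52

x_1 = g(1.520000) = 1.581290
x_2 = g(1.581290) = 1.541759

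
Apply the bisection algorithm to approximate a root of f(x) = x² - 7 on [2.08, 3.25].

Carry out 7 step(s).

f(x) = x² - 7
Initial interval: [2.08, 3.25]

Iteration 1:
  c_1 = (2.080000 + 3.250000)/2 = 2.665000
  f(c_1) = f(2.665000) = 0.102225
  f(a) × f(c) < 0, new interval: [2.080000, 2.665000]
Iteration 2:
  c_2 = (2.080000 + 2.665000)/2 = 2.372500
  f(c_2) = f(2.372500) = -1.371244
  f(a) × f(c) ≥ 0, new interval: [2.372500, 2.665000]
Iteration 3:
  c_3 = (2.372500 + 2.665000)/2 = 2.518750
  f(c_3) = f(2.518750) = -0.655898
  f(a) × f(c) ≥ 0, new interval: [2.518750, 2.665000]
Iteration 4:
  c_4 = (2.518750 + 2.665000)/2 = 2.591875
  f(c_4) = f(2.591875) = -0.282184
  f(a) × f(c) ≥ 0, new interval: [2.591875, 2.665000]
Iteration 5:
  c_5 = (2.591875 + 2.665000)/2 = 2.628437
  f(c_5) = f(2.628437) = -0.091316
  f(a) × f(c) ≥ 0, new interval: [2.628437, 2.665000]
Iteration 6:
  c_6 = (2.628437 + 2.665000)/2 = 2.646719
  f(c_6) = f(2.646719) = 0.005120
  f(a) × f(c) < 0, new interval: [2.628437, 2.646719]
Iteration 7:
  c_7 = (2.628437 + 2.646719)/2 = 2.637578
  f(c_7) = f(2.637578) = -0.043182
  f(a) × f(c) ≥ 0, new interval: [2.637578, 2.646719]

After 7 iteration(s), the approximation is c_7 = 2.637578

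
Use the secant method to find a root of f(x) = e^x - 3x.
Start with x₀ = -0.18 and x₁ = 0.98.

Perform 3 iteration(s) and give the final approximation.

f(x) = e^x - 3x
x₀ = -0.18, x₁ = 0.98

Secant formula: x_{n+1} = x_n - f(x_n)(x_n - x_{n-1})/(f(x_n) - f(x_{n-1}))

Iteration 1:
  f(-0.180000) = 1.375270
  f(0.980000) = -0.275544
  x_2 = 0.980000 - (-0.275544)×(0.980000 - (-0.180000))/(-0.275544 - 1.375270)
       = 0.786380
Iteration 2:
  f(0.980000) = -0.275544
  f(0.786380) = -0.163705
  x_3 = 0.786380 - (-0.163705)×(0.786380 - 0.980000)/(-0.163705 - (-0.275544))
       = 0.502965
Iteration 3:
  f(0.786380) = -0.163705
  f(0.502965) = 0.144722
  x_4 = 0.502965 - 0.144722×(0.502965 - 0.786380)/(0.144722 - (-0.163705))
       = 0.635950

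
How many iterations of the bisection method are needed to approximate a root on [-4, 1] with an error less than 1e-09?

We need (b-a)/2^n ≤ 1e-09
(1 - (-4))/2^n ≤ 1e-09
5/2^n ≤ 1e-09
2^n ≥ 5000000000
n ≥ log₂(5000000000) = 32.22
n ≥ 33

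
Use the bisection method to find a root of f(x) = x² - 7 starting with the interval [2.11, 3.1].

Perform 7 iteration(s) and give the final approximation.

f(x) = x² - 7
Initial interval: [2.11, 3.1]

Iteration 1:
  c_1 = (2.110000 + 3.100000)/2 = 2.605000
  f(c_1) = f(2.605000) = -0.213975
  f(a) × f(c) ≥ 0, new interval: [2.605000, 3.100000]
Iteration 2:
  c_2 = (2.605000 + 3.100000)/2 = 2.852500
  f(c_2) = f(2.852500) = 1.136756
  f(a) × f(c) < 0, new interval: [2.605000, 2.852500]
Iteration 3:
  c_3 = (2.605000 + 2.852500)/2 = 2.728750
  f(c_3) = f(2.728750) = 0.446077
  f(a) × f(c) < 0, new interval: [2.605000, 2.728750]
Iteration 4:
  c_4 = (2.605000 + 2.728750)/2 = 2.666875
  f(c_4) = f(2.666875) = 0.112222
  f(a) × f(c) < 0, new interval: [2.605000, 2.666875]
Iteration 5:
  c_5 = (2.605000 + 2.666875)/2 = 2.635937
  f(c_5) = f(2.635937) = -0.051833
  f(a) × f(c) ≥ 0, new interval: [2.635937, 2.666875]
Iteration 6:
  c_6 = (2.635937 + 2.666875)/2 = 2.651406
  f(c_6) = f(2.651406) = 0.029955
  f(a) × f(c) < 0, new interval: [2.635937, 2.651406]
Iteration 7:
  c_7 = (2.635937 + 2.651406)/2 = 2.643672
  f(c_7) = f(2.643672) = -0.010999
  f(a) × f(c) ≥ 0, new interval: [2.643672, 2.651406]

After 7 iteration(s), the approximation is c_7 = 2.643672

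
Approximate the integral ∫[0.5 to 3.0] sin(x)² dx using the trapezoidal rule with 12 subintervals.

f(x) = sin(x)²
a = 0.5, b = 3.0, n = 12
h = (b - a)/n = 0.208333

Trapezoidal rule: (h/2)[f(x₀) + 2f(x₁) + 2f(x₂) + ... + f(xₙ)]

x_0 = 0.5000, f(x_0) = 0.229849, coefficient = 1
x_1 = 0.7083, f(x_1) = 0.423240, coefficient = 2
x_2 = 0.9167, f(x_2) = 0.629766, coefficient = 2
x_3 = 1.1250, f(x_3) = 0.814087, coefficient = 2
x_4 = 1.3333, f(x_4) = 0.944663, coefficient = 2
x_5 = 1.5417, f(x_5) = 0.999152, coefficient = 2
x_6 = 1.7500, f(x_6) = 0.968228, coefficient = 2
x_7 = 1.9583, f(x_7) = 0.857185, coefficient = 2
x_8 = 2.1667, f(x_8) = 0.685022, coefficient = 2
x_9 = 2.3750, f(x_9) = 0.481199, coefficient = 2
x_10 = 2.5833, f(x_10) = 0.280593, coefficient = 2
x_11 = 2.7917, f(x_11) = 0.117531, coefficient = 2
x_12 = 3.0000, f(x_12) = 0.019915, coefficient = 1

I ≈ (0.208333/2) × 14.651095 = 1.526156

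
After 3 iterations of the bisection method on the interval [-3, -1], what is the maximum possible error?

Bisection error bound: |error| ≤ (b-a)/2^n
|error| ≤ (-1 - (-3))/2^3 = 2/2^3
|error| ≤ 0.2500000000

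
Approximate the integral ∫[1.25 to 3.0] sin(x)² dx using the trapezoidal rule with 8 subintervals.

f(x) = sin(x)²
a = 1.25, b = 3.0, n = 8
h = (b - a)/n = 0.218750

Trapezoidal rule: (h/2)[f(x₀) + 2f(x₁) + 2f(x₂) + ... + f(xₙ)]

x_0 = 1.2500, f(x_0) = 0.900572, coefficient = 1
x_1 = 1.4688, f(x_1) = 0.989623, coefficient = 2
x_2 = 1.6875, f(x_2) = 0.986442, coefficient = 2
x_3 = 1.9062, f(x_3) = 0.891629, coefficient = 2
x_4 = 2.1250, f(x_4) = 0.723044, coefficient = 2
x_5 = 2.3438, f(x_5) = 0.512443, coefficient = 2
x_6 = 2.5625, f(x_6) = 0.299499, coefficient = 2
x_7 = 2.7812, f(x_7) = 0.124323, coefficient = 2
x_8 = 3.0000, f(x_8) = 0.019915, coefficient = 1

I ≈ (0.218750/2) × 9.974491 = 1.090960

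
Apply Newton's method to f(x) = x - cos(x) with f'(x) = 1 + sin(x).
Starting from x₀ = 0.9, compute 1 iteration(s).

f(x) = x - cos(x)
f'(x) = 1 + sin(x)
x₀ = 0.9

Newton-Raphson formula: x_{n+1} = x_n - f(x_n)/f'(x_n)

Iteration 1:
  f(0.900000) = 0.278390
  f'(0.900000) = 1.783327
  x_1 = 0.900000 - 0.278390/1.783327 = 0.743893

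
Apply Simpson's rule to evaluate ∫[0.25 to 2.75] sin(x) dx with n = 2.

f(x) = sin(x)
a = 0.25, b = 2.75, n = 2
h = (b - a)/n = 1.250000

Simpson's rule: (h/3)[f(x₀) + 4f(x₁) + 2f(x₂) + ... + f(xₙ)]

x_0 = 0.2500, f(x_0) = 0.247404, coefficient = 1
x_1 = 1.5000, f(x_1) = 0.997495, coefficient = 4
x_2 = 2.7500, f(x_2) = 0.381661, coefficient = 1

I ≈ (1.250000/3) × 4.619045 = 1.924602
Exact value: 1.893215
Error: 0.031387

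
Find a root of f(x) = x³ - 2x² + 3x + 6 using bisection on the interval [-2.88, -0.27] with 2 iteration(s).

f(x) = x³ - 2x² + 3x + 6
Initial interval: [-2.88, -0.27]

Iteration 1:
  c_1 = (-2.880000 + (-0.270000))/2 = -1.575000
  f(c_1) = f(-1.575000) = -7.593234
  f(a) × f(c) ≥ 0, new interval: [-1.575000, -0.270000]
Iteration 2:
  c_2 = (-1.575000 + (-0.270000))/2 = -0.922500
  f(c_2) = f(-0.922500) = 0.745434
  f(a) × f(c) < 0, new interval: [-1.575000, -0.922500]

After 2 iteration(s), the approximation is c_2 = -0.922500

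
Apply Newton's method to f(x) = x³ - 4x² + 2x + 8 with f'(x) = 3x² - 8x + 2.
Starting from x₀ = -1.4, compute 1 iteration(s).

f(x) = x³ - 4x² + 2x + 8
f'(x) = 3x² - 8x + 2
x₀ = -1.4

Newton-Raphson formula: x_{n+1} = x_n - f(x_n)/f'(x_n)

Iteration 1:
  f(-1.400000) = -5.384000
  f'(-1.400000) = 19.080000
  x_1 = -1.400000 - (-5.384000)/19.080000 = -1.117820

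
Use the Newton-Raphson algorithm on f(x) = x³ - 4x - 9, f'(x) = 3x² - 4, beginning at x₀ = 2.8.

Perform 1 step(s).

f(x) = x³ - 4x - 9
f'(x) = 3x² - 4
x₀ = 2.8

Newton-Raphson formula: x_{n+1} = x_n - f(x_n)/f'(x_n)

Iteration 1:
  f(2.800000) = 1.752000
  f'(2.800000) = 19.520000
  x_1 = 2.800000 - 1.752000/19.520000 = 2.710246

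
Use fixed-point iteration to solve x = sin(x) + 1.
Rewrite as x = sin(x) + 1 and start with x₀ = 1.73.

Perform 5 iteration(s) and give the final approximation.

Equation: x = sin(x) + 1
Fixed-point form: x = sin(x) + 1
x₀ = 1.73

x_1 = g(1.730000) = 1.987354
x_2 = g(1.987354) = 1.914487
x_3 = g(1.914487) = 1.941517
x_4 = g(1.941517) = 1.932066
x_5 = g(1.932066) = 1.935449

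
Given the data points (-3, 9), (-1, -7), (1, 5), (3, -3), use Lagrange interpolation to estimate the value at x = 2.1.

Lagrange interpolation formula:
P(x) = Σ yᵢ × Lᵢ(x)
where Lᵢ(x) = Π_{j≠i} (x - xⱼ)/(xᵢ - xⱼ)

L_0(2.1) = (2.1 - (-1))/(-3 - (-1)) × (2.1 - 1)/(-3 - 1) × (2.1 - 3)/(-3 - 3) = 0.063938
L_1(2.1) = (2.1 - (-3))/(-1 - (-3)) × (2.1 - 1)/(-1 - 1) × (2.1 - 3)/(-1 - 3) = -0.315562
L_2(2.1) = (2.1 - (-3))/(1 - (-3)) × (2.1 - (-1))/(1 - (-1)) × (2.1 - 3)/(1 - 3) = 0.889312
L_3(2.1) = (2.1 - (-3))/(3 - (-3)) × (2.1 - (-1))/(3 - (-1)) × (2.1 - 1)/(3 - 1) = 0.362312

P(2.1) = 9×L_0(2.1) + (-7)×L_1(2.1) + 5×L_2(2.1) + (-3)×L_3(2.1)
P(2.1) = 6.144000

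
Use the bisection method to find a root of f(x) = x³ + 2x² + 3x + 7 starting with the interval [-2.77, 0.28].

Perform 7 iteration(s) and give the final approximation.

f(x) = x³ + 2x² + 3x + 7
Initial interval: [-2.77, 0.28]

Iteration 1:
  c_1 = (-2.770000 + 0.280000)/2 = -1.245000
  f(c_1) = f(-1.245000) = 4.435269
  f(a) × f(c) < 0, new interval: [-2.770000, -1.245000]
Iteration 2:
  c_2 = (-2.770000 + (-1.245000))/2 = -2.007500
  f(c_2) = f(-2.007500) = 0.947275
  f(a) × f(c) < 0, new interval: [-2.770000, -2.007500]
Iteration 3:
  c_3 = (-2.770000 + (-2.007500))/2 = -2.388750
  f(c_3) = f(-2.388750) = -2.384507
  f(a) × f(c) ≥ 0, new interval: [-2.388750, -2.007500]
Iteration 4:
  c_4 = (-2.388750 + (-2.007500))/2 = -2.198125
  f(c_4) = f(-2.198125) = -0.551666
  f(a) × f(c) ≥ 0, new interval: [-2.198125, -2.007500]
Iteration 5:
  c_5 = (-2.198125 + (-2.007500))/2 = -2.102813
  f(c_5) = f(-2.102813) = 0.236944
  f(a) × f(c) < 0, new interval: [-2.198125, -2.102813]
Iteration 6:
  c_6 = (-2.198125 + (-2.102813))/2 = -2.150469
  f(c_6) = f(-2.150469) = -0.147251
  f(a) × f(c) ≥ 0, new interval: [-2.150469, -2.102813]
Iteration 7:
  c_7 = (-2.150469 + (-2.102813))/2 = -2.126641
  f(c_7) = f(-2.126641) = 0.047333
  f(a) × f(c) < 0, new interval: [-2.150469, -2.126641]

After 7 iteration(s), the approximation is c_7 = -2.126641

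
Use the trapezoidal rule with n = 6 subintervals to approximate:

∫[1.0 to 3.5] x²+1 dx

f(x) = x²+1
a = 1.0, b = 3.5, n = 6
h = (b - a)/n = 0.416667

Trapezoidal rule: (h/2)[f(x₀) + 2f(x₁) + 2f(x₂) + ... + f(xₙ)]

x_0 = 1.0000, f(x_0) = 2.000000, coefficient = 1
x_1 = 1.4167, f(x_1) = 3.006944, coefficient = 2
x_2 = 1.8333, f(x_2) = 4.361111, coefficient = 2
x_3 = 2.2500, f(x_3) = 6.062500, coefficient = 2
x_4 = 2.6667, f(x_4) = 8.111111, coefficient = 2
x_5 = 3.0833, f(x_5) = 10.506944, coefficient = 2
x_6 = 3.5000, f(x_6) = 13.250000, coefficient = 1

I ≈ (0.416667/2) × 79.347222 = 16.530671
Exact value: 16.458333
Error: 0.072338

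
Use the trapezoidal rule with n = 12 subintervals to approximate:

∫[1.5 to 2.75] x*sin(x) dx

f(x) = x*sin(x)
a = 1.5, b = 2.75, n = 12
h = (b - a)/n = 0.104167

Trapezoidal rule: (h/2)[f(x₀) + 2f(x₁) + 2f(x₂) + ... + f(xₙ)]

x_0 = 1.5000, f(x_0) = 1.496242, coefficient = 1
x_1 = 1.6042, f(x_1) = 1.603274, coefficient = 2
x_2 = 1.7083, f(x_2) = 1.692201, coefficient = 2
x_3 = 1.8125, f(x_3) = 1.759814, coefficient = 2
x_4 = 1.9167, f(x_4) = 1.803163, coefficient = 2
x_5 = 2.0208, f(x_5) = 1.819621, coefficient = 2
x_6 = 2.1250, f(x_6) = 1.806930, coefficient = 2
x_7 = 2.2292, f(x_7) = 1.763249, coefficient = 2
x_8 = 2.3333, f(x_8) = 1.687200, coefficient = 2
x_9 = 2.4375, f(x_9) = 1.577897, coefficient = 2
x_10 = 2.5417, f(x_10) = 1.434978, coefficient = 2
x_11 = 2.6458, f(x_11) = 1.258622, coefficient = 2
x_12 = 2.7500, f(x_12) = 1.049568, coefficient = 1

I ≈ (0.104167/2) × 38.959707 = 2.029151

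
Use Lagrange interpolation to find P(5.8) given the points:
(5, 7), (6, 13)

Lagrange interpolation formula:
P(x) = Σ yᵢ × Lᵢ(x)
where Lᵢ(x) = Π_{j≠i} (x - xⱼ)/(xᵢ - xⱼ)

L_0(5.8) = (5.8 - 6)/(5 - 6) = 0.200000
L_1(5.8) = (5.8 - 5)/(6 - 5) = 0.800000

P(5.8) = 7×L_0(5.8) + 13×L_1(5.8)
P(5.8) = 11.800000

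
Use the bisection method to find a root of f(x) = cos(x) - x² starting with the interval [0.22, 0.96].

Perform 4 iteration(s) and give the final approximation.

f(x) = cos(x) - x²
Initial interval: [0.22, 0.96]

Iteration 1:
  c_1 = (0.220000 + 0.960000)/2 = 0.590000
  f(c_1) = f(0.590000) = 0.482841
  f(a) × f(c) ≥ 0, new interval: [0.590000, 0.960000]
Iteration 2:
  c_2 = (0.590000 + 0.960000)/2 = 0.775000
  f(c_2) = f(0.775000) = 0.113796
  f(a) × f(c) ≥ 0, new interval: [0.775000, 0.960000]
Iteration 3:
  c_3 = (0.775000 + 0.960000)/2 = 0.867500
  f(c_3) = f(0.867500) = -0.105821
  f(a) × f(c) < 0, new interval: [0.775000, 0.867500]
Iteration 4:
  c_4 = (0.775000 + 0.867500)/2 = 0.821250
  f(c_4) = f(0.821250) = 0.006855
  f(a) × f(c) ≥ 0, new interval: [0.821250, 0.867500]

After 4 iteration(s), the approximation is c_4 = 0.821250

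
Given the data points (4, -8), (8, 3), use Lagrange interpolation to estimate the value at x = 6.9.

Lagrange interpolation formula:
P(x) = Σ yᵢ × Lᵢ(x)
where Lᵢ(x) = Π_{j≠i} (x - xⱼ)/(xᵢ - xⱼ)

L_0(6.9) = (6.9 - 8)/(4 - 8) = 0.275000
L_1(6.9) = (6.9 - 4)/(8 - 4) = 0.725000

P(6.9) = (-8)×L_0(6.9) + 3×L_1(6.9)
P(6.9) = -0.025000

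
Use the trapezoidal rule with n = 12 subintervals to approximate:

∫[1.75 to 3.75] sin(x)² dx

f(x) = sin(x)²
a = 1.75, b = 3.75, n = 12
h = (b - a)/n = 0.166667

Trapezoidal rule: (h/2)[f(x₀) + 2f(x₁) + 2f(x₂) + ... + f(xₙ)]

x_0 = 1.7500, f(x_0) = 0.968228, coefficient = 1
x_1 = 1.9167, f(x_1) = 0.885068, coefficient = 2
x_2 = 2.0833, f(x_2) = 0.759518, coefficient = 2
x_3 = 2.2500, f(x_3) = 0.605398, coefficient = 2
x_4 = 2.4167, f(x_4) = 0.439675, coefficient = 2
x_5 = 2.5833, f(x_5) = 0.280593, coefficient = 2
x_6 = 2.7500, f(x_6) = 0.145665, coefficient = 2
x_7 = 2.9167, f(x_7) = 0.049744, coefficient = 2
x_8 = 3.0833, f(x_8) = 0.003390, coefficient = 2
x_9 = 3.2500, f(x_9) = 0.011706, coefficient = 2
x_10 = 3.4167, f(x_10) = 0.073776, coefficient = 2
x_11 = 3.5833, f(x_11) = 0.182768, coefficient = 2
x_12 = 3.7500, f(x_12) = 0.326682, coefficient = 1

I ≈ (0.166667/2) × 8.169516 = 0.680793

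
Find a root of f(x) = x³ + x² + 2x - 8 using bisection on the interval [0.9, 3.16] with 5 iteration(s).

f(x) = x³ + x² + 2x - 8
Initial interval: [0.9, 3.16]

Iteration 1:
  c_1 = (0.900000 + 3.160000)/2 = 2.030000
  f(c_1) = f(2.030000) = 8.546327
  f(a) × f(c) < 0, new interval: [0.900000, 2.030000]
Iteration 2:
  c_2 = (0.900000 + 2.030000)/2 = 1.465000
  f(c_2) = f(1.465000) = 0.220445
  f(a) × f(c) < 0, new interval: [0.900000, 1.465000]
Iteration 3:
  c_3 = (0.900000 + 1.465000)/2 = 1.182500
  f(c_3) = f(1.182500) = -2.583197
  f(a) × f(c) ≥ 0, new interval: [1.182500, 1.465000]
Iteration 4:
  c_4 = (1.182500 + 1.465000)/2 = 1.323750
  f(c_4) = f(1.323750) = -1.280560
  f(a) × f(c) ≥ 0, new interval: [1.323750, 1.465000]
Iteration 5:
  c_5 = (1.323750 + 1.465000)/2 = 1.394375
  f(c_5) = f(1.394375) = -0.555911
  f(a) × f(c) ≥ 0, new interval: [1.394375, 1.465000]

After 5 iteration(s), the approximation is c_5 = 1.394375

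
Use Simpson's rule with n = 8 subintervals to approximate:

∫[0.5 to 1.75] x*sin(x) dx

f(x) = x*sin(x)
a = 0.5, b = 1.75, n = 8
h = (b - a)/n = 0.156250

Simpson's rule: (h/3)[f(x₀) + 4f(x₁) + 2f(x₂) + ... + f(xₙ)]

x_0 = 0.5000, f(x_0) = 0.239713, coefficient = 1
x_1 = 0.6562, f(x_1) = 0.400411, coefficient = 4
x_2 = 0.8125, f(x_2) = 0.589882, coefficient = 2
x_3 = 0.9688, f(x_3) = 0.798423, coefficient = 4
x_4 = 1.1250, f(x_4) = 1.015051, coefficient = 2
x_5 = 1.2812, f(x_5) = 1.227916, coefficient = 4
x_6 = 1.4375, f(x_6) = 1.424748, coefficient = 2
x_7 = 1.5938, f(x_7) = 1.593330, coefficient = 4
x_8 = 1.7500, f(x_8) = 1.721975, coefficient = 1

I ≈ (0.156250/3) × 24.101371 = 1.255280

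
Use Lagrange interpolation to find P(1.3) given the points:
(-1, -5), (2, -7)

Lagrange interpolation formula:
P(x) = Σ yᵢ × Lᵢ(x)
where Lᵢ(x) = Π_{j≠i} (x - xⱼ)/(xᵢ - xⱼ)

L_0(1.3) = (1.3 - 2)/(-1 - 2) = 0.233333
L_1(1.3) = (1.3 - (-1))/(2 - (-1)) = 0.766667

P(1.3) = (-5)×L_0(1.3) + (-7)×L_1(1.3)
P(1.3) = -6.533333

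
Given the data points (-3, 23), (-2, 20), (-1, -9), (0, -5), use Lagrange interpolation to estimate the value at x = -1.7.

Lagrange interpolation formula:
P(x) = Σ yᵢ × Lᵢ(x)
where Lᵢ(x) = Π_{j≠i} (x - xⱼ)/(xᵢ - xⱼ)

L_0(-1.7) = (-1.7 - (-2))/(-3 - (-2)) × (-1.7 - (-1))/(-3 - (-1)) × (-1.7 - 0)/(-3 - 0) = -0.059500
L_1(-1.7) = (-1.7 - (-3))/(-2 - (-3)) × (-1.7 - (-1))/(-2 - (-1)) × (-1.7 - 0)/(-2 - 0) = 0.773500
L_2(-1.7) = (-1.7 - (-3))/(-1 - (-3)) × (-1.7 - (-2))/(-1 - (-2)) × (-1.7 - 0)/(-1 - 0) = 0.331500
L_3(-1.7) = (-1.7 - (-3))/(0 - (-3)) × (-1.7 - (-2))/(0 - (-2)) × (-1.7 - (-1))/(0 - (-1)) = -0.045500

P(-1.7) = 23×L_0(-1.7) + 20×L_1(-1.7) + (-9)×L_2(-1.7) + (-5)×L_3(-1.7)
P(-1.7) = 11.345500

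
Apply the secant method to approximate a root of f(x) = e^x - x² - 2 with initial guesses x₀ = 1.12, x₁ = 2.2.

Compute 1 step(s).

f(x) = e^x - x² - 2
x₀ = 1.12, x₁ = 2.2

Secant formula: x_{n+1} = x_n - f(x_n)(x_n - x_{n-1})/(f(x_n) - f(x_{n-1}))

Iteration 1:
  f(1.120000) = -0.189546
  f(2.200000) = 2.185013
  x_2 = 2.200000 - 2.185013×(2.200000 - 1.120000)/(2.185013 - (-0.189546))
       = 1.206209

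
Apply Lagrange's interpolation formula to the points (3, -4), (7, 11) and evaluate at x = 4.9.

Lagrange interpolation formula:
P(x) = Σ yᵢ × Lᵢ(x)
where Lᵢ(x) = Π_{j≠i} (x - xⱼ)/(xᵢ - xⱼ)

L_0(4.9) = (4.9 - 7)/(3 - 7) = 0.525000
L_1(4.9) = (4.9 - 3)/(7 - 3) = 0.475000

P(4.9) = (-4)×L_0(4.9) + 11×L_1(4.9)
P(4.9) = 3.125000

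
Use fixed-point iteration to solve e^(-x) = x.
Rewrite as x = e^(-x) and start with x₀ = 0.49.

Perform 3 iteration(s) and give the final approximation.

Equation: e^(-x) = x
Fixed-point form: x = e^(-x)
x₀ = 0.49

x_1 = g(0.490000) = 0.612626
x_2 = g(0.612626) = 0.541926
x_3 = g(0.541926) = 0.581627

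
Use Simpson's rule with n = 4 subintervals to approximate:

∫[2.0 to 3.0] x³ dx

f(x) = x³
a = 2.0, b = 3.0, n = 4
h = (b - a)/n = 0.250000

Simpson's rule: (h/3)[f(x₀) + 4f(x₁) + 2f(x₂) + ... + f(xₙ)]

x_0 = 2.0000, f(x_0) = 8.000000, coefficient = 1
x_1 = 2.2500, f(x_1) = 11.390625, coefficient = 4
x_2 = 2.5000, f(x_2) = 15.625000, coefficient = 2
x_3 = 2.7500, f(x_3) = 20.796875, coefficient = 4
x_4 = 3.0000, f(x_4) = 27.000000, coefficient = 1

I ≈ (0.250000/3) × 195.000000 = 16.250000
Exact value: 16.250000
Error: 0.000000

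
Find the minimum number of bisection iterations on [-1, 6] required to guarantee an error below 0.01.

We need (b-a)/2^n ≤ 0.01
(6 - (-1))/2^n ≤ 0.01
7/2^n ≤ 0.01
2^n ≥ 700
n ≥ log₂(700) = 9.45
n ≥ 10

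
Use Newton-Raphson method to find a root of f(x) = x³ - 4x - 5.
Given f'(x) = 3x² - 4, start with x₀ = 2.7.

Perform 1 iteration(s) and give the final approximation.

f(x) = x³ - 4x - 5
f'(x) = 3x² - 4
x₀ = 2.7

Newton-Raphson formula: x_{n+1} = x_n - f(x_n)/f'(x_n)

Iteration 1:
  f(2.700000) = 3.883000
  f'(2.700000) = 17.870000
  x_1 = 2.700000 - 3.883000/17.870000 = 2.482708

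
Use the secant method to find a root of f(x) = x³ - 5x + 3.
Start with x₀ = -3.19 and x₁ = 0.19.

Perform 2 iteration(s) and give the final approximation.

f(x) = x³ - 5x + 3
x₀ = -3.19, x₁ = 0.19

Secant formula: x_{n+1} = x_n - f(x_n)(x_n - x_{n-1})/(f(x_n) - f(x_{n-1}))

Iteration 1:
  f(-3.190000) = -13.511759
  f(0.190000) = 2.056859
  x_2 = 0.190000 - 2.056859×(0.190000 - (-3.190000))/(2.056859 - (-13.511759))
       = -0.256551
Iteration 2:
  f(0.190000) = 2.056859
  f(-0.256551) = 4.265870
  x_3 = -0.256551 - 4.265870×(-0.256551 - 0.190000)/(4.265870 - 2.056859)
       = 0.605794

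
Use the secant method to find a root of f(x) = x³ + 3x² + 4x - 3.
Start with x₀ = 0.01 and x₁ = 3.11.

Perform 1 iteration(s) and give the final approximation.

f(x) = x³ + 3x² + 4x - 3
x₀ = 0.01, x₁ = 3.11

Secant formula: x_{n+1} = x_n - f(x_n)(x_n - x_{n-1})/(f(x_n) - f(x_{n-1}))

Iteration 1:
  f(0.010000) = -2.959699
  f(3.110000) = 68.536531
  x_2 = 3.110000 - 68.536531×(3.110000 - 0.010000)/(68.536531 - (-2.959699))
       = 0.138329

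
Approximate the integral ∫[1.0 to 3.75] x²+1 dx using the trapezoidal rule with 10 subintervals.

f(x) = x²+1
a = 1.0, b = 3.75, n = 10
h = (b - a)/n = 0.275000

Trapezoidal rule: (h/2)[f(x₀) + 2f(x₁) + 2f(x₂) + ... + f(xₙ)]

x_0 = 1.0000, f(x_0) = 2.000000, coefficient = 1
x_1 = 1.2750, f(x_1) = 2.625625, coefficient = 2
x_2 = 1.5500, f(x_2) = 3.402500, coefficient = 2
x_3 = 1.8250, f(x_3) = 4.330625, coefficient = 2
x_4 = 2.1000, f(x_4) = 5.410000, coefficient = 2
x_5 = 2.3750, f(x_5) = 6.640625, coefficient = 2
x_6 = 2.6500, f(x_6) = 8.022500, coefficient = 2
x_7 = 2.9250, f(x_7) = 9.555625, coefficient = 2
x_8 = 3.2000, f(x_8) = 11.240000, coefficient = 2
x_9 = 3.4750, f(x_9) = 13.075625, coefficient = 2
x_10 = 3.7500, f(x_10) = 15.062500, coefficient = 1

I ≈ (0.275000/2) × 145.668750 = 20.029453
Exact value: 19.994792
Error: 0.034661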